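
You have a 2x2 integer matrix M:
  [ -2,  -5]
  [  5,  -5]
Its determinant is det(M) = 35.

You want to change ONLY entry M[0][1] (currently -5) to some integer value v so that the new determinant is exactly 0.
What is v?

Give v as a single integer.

Answer: 2

Derivation:
det is linear in entry M[0][1]: det = old_det + (v - -5) * C_01
Cofactor C_01 = -5
Want det = 0: 35 + (v - -5) * -5 = 0
  (v - -5) = -35 / -5 = 7
  v = -5 + (7) = 2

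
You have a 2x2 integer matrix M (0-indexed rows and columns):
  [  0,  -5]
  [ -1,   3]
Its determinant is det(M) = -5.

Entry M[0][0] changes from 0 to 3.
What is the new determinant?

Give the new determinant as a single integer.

Answer: 4

Derivation:
det is linear in row 0: changing M[0][0] by delta changes det by delta * cofactor(0,0).
Cofactor C_00 = (-1)^(0+0) * minor(0,0) = 3
Entry delta = 3 - 0 = 3
Det delta = 3 * 3 = 9
New det = -5 + 9 = 4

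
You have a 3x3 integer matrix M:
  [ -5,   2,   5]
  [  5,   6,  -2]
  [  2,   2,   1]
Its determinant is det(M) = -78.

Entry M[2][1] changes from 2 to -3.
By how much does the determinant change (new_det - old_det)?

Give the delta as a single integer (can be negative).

Cofactor C_21 = 15
Entry delta = -3 - 2 = -5
Det delta = entry_delta * cofactor = -5 * 15 = -75

Answer: -75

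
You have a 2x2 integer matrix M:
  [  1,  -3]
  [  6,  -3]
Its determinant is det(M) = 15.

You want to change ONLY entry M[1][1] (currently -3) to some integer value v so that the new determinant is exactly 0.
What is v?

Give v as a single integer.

det is linear in entry M[1][1]: det = old_det + (v - -3) * C_11
Cofactor C_11 = 1
Want det = 0: 15 + (v - -3) * 1 = 0
  (v - -3) = -15 / 1 = -15
  v = -3 + (-15) = -18

Answer: -18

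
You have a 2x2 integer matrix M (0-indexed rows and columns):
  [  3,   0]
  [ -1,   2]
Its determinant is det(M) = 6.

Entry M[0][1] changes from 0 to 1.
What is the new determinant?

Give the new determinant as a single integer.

Answer: 7

Derivation:
det is linear in row 0: changing M[0][1] by delta changes det by delta * cofactor(0,1).
Cofactor C_01 = (-1)^(0+1) * minor(0,1) = 1
Entry delta = 1 - 0 = 1
Det delta = 1 * 1 = 1
New det = 6 + 1 = 7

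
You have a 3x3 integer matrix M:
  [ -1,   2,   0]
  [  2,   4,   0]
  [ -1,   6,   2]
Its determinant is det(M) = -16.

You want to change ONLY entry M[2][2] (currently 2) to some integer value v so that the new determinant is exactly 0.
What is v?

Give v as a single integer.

Answer: 0

Derivation:
det is linear in entry M[2][2]: det = old_det + (v - 2) * C_22
Cofactor C_22 = -8
Want det = 0: -16 + (v - 2) * -8 = 0
  (v - 2) = 16 / -8 = -2
  v = 2 + (-2) = 0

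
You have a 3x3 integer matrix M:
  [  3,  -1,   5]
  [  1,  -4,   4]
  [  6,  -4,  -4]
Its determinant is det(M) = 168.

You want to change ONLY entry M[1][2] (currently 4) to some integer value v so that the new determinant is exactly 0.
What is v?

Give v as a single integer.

Answer: -24

Derivation:
det is linear in entry M[1][2]: det = old_det + (v - 4) * C_12
Cofactor C_12 = 6
Want det = 0: 168 + (v - 4) * 6 = 0
  (v - 4) = -168 / 6 = -28
  v = 4 + (-28) = -24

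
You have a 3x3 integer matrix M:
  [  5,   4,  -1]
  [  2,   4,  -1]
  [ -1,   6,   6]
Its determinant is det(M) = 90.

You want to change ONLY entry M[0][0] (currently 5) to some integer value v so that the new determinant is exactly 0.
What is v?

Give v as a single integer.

Answer: 2

Derivation:
det is linear in entry M[0][0]: det = old_det + (v - 5) * C_00
Cofactor C_00 = 30
Want det = 0: 90 + (v - 5) * 30 = 0
  (v - 5) = -90 / 30 = -3
  v = 5 + (-3) = 2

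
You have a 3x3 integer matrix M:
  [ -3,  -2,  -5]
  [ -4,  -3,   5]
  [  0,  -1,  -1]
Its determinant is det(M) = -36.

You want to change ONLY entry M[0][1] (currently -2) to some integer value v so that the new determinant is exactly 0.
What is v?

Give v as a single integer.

Answer: -11

Derivation:
det is linear in entry M[0][1]: det = old_det + (v - -2) * C_01
Cofactor C_01 = -4
Want det = 0: -36 + (v - -2) * -4 = 0
  (v - -2) = 36 / -4 = -9
  v = -2 + (-9) = -11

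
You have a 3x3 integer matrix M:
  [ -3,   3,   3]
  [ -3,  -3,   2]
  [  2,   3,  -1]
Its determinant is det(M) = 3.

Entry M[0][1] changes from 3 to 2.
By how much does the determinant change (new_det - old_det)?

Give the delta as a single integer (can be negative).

Answer: -1

Derivation:
Cofactor C_01 = 1
Entry delta = 2 - 3 = -1
Det delta = entry_delta * cofactor = -1 * 1 = -1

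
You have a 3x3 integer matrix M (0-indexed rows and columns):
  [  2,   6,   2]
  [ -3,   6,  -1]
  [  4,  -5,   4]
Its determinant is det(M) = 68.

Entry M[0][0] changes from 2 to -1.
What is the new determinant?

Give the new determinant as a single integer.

det is linear in row 0: changing M[0][0] by delta changes det by delta * cofactor(0,0).
Cofactor C_00 = (-1)^(0+0) * minor(0,0) = 19
Entry delta = -1 - 2 = -3
Det delta = -3 * 19 = -57
New det = 68 + -57 = 11

Answer: 11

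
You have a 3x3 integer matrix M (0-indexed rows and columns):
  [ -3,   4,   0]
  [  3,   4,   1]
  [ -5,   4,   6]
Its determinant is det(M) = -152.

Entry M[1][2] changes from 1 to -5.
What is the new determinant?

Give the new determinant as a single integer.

Answer: -104

Derivation:
det is linear in row 1: changing M[1][2] by delta changes det by delta * cofactor(1,2).
Cofactor C_12 = (-1)^(1+2) * minor(1,2) = -8
Entry delta = -5 - 1 = -6
Det delta = -6 * -8 = 48
New det = -152 + 48 = -104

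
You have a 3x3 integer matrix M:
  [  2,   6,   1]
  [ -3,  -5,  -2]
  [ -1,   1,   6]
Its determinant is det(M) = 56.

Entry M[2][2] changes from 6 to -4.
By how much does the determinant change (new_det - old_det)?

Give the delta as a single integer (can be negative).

Answer: -80

Derivation:
Cofactor C_22 = 8
Entry delta = -4 - 6 = -10
Det delta = entry_delta * cofactor = -10 * 8 = -80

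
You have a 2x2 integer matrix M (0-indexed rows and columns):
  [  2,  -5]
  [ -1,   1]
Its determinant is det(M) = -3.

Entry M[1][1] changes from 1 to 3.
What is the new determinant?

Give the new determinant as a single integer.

Answer: 1

Derivation:
det is linear in row 1: changing M[1][1] by delta changes det by delta * cofactor(1,1).
Cofactor C_11 = (-1)^(1+1) * minor(1,1) = 2
Entry delta = 3 - 1 = 2
Det delta = 2 * 2 = 4
New det = -3 + 4 = 1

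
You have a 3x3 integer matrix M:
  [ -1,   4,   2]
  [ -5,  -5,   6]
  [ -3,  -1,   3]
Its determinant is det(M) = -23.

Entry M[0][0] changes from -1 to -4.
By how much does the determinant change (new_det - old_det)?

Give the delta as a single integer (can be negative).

Answer: 27

Derivation:
Cofactor C_00 = -9
Entry delta = -4 - -1 = -3
Det delta = entry_delta * cofactor = -3 * -9 = 27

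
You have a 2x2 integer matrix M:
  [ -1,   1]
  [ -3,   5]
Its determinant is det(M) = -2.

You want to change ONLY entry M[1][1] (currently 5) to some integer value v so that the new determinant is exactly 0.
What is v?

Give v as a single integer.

det is linear in entry M[1][1]: det = old_det + (v - 5) * C_11
Cofactor C_11 = -1
Want det = 0: -2 + (v - 5) * -1 = 0
  (v - 5) = 2 / -1 = -2
  v = 5 + (-2) = 3

Answer: 3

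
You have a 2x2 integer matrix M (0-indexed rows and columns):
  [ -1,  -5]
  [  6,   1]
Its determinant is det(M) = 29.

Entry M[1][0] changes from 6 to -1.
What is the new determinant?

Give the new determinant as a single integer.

det is linear in row 1: changing M[1][0] by delta changes det by delta * cofactor(1,0).
Cofactor C_10 = (-1)^(1+0) * minor(1,0) = 5
Entry delta = -1 - 6 = -7
Det delta = -7 * 5 = -35
New det = 29 + -35 = -6

Answer: -6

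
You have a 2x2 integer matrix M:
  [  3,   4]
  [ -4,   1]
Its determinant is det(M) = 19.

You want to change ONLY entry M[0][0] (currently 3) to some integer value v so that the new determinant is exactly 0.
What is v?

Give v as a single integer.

det is linear in entry M[0][0]: det = old_det + (v - 3) * C_00
Cofactor C_00 = 1
Want det = 0: 19 + (v - 3) * 1 = 0
  (v - 3) = -19 / 1 = -19
  v = 3 + (-19) = -16

Answer: -16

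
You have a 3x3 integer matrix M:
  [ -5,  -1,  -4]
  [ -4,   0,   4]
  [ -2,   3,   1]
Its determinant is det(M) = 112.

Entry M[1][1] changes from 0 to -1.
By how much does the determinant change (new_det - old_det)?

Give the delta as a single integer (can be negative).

Answer: 13

Derivation:
Cofactor C_11 = -13
Entry delta = -1 - 0 = -1
Det delta = entry_delta * cofactor = -1 * -13 = 13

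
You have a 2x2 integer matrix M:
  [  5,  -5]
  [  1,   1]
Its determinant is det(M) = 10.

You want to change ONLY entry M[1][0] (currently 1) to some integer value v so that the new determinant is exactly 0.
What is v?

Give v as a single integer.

det is linear in entry M[1][0]: det = old_det + (v - 1) * C_10
Cofactor C_10 = 5
Want det = 0: 10 + (v - 1) * 5 = 0
  (v - 1) = -10 / 5 = -2
  v = 1 + (-2) = -1

Answer: -1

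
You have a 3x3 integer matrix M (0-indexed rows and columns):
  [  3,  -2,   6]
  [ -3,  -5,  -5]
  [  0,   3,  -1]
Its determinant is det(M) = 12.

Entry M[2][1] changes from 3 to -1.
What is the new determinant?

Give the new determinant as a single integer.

Answer: 24

Derivation:
det is linear in row 2: changing M[2][1] by delta changes det by delta * cofactor(2,1).
Cofactor C_21 = (-1)^(2+1) * minor(2,1) = -3
Entry delta = -1 - 3 = -4
Det delta = -4 * -3 = 12
New det = 12 + 12 = 24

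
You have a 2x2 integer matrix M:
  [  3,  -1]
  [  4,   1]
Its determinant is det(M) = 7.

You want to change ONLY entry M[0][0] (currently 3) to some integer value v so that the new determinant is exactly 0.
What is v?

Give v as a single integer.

det is linear in entry M[0][0]: det = old_det + (v - 3) * C_00
Cofactor C_00 = 1
Want det = 0: 7 + (v - 3) * 1 = 0
  (v - 3) = -7 / 1 = -7
  v = 3 + (-7) = -4

Answer: -4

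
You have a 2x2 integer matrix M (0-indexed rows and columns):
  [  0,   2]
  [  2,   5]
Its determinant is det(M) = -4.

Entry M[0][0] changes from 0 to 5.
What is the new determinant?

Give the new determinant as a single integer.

Answer: 21

Derivation:
det is linear in row 0: changing M[0][0] by delta changes det by delta * cofactor(0,0).
Cofactor C_00 = (-1)^(0+0) * minor(0,0) = 5
Entry delta = 5 - 0 = 5
Det delta = 5 * 5 = 25
New det = -4 + 25 = 21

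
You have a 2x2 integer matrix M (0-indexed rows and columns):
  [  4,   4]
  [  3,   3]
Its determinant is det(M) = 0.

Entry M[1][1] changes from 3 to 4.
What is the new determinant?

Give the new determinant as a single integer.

Answer: 4

Derivation:
det is linear in row 1: changing M[1][1] by delta changes det by delta * cofactor(1,1).
Cofactor C_11 = (-1)^(1+1) * minor(1,1) = 4
Entry delta = 4 - 3 = 1
Det delta = 1 * 4 = 4
New det = 0 + 4 = 4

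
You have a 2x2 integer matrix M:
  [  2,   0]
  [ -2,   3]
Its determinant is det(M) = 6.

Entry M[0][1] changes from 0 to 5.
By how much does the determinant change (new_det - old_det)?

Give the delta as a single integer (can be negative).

Cofactor C_01 = 2
Entry delta = 5 - 0 = 5
Det delta = entry_delta * cofactor = 5 * 2 = 10

Answer: 10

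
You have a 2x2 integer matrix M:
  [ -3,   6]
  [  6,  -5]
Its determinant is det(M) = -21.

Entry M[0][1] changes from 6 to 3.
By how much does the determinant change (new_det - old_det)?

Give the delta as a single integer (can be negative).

Answer: 18

Derivation:
Cofactor C_01 = -6
Entry delta = 3 - 6 = -3
Det delta = entry_delta * cofactor = -3 * -6 = 18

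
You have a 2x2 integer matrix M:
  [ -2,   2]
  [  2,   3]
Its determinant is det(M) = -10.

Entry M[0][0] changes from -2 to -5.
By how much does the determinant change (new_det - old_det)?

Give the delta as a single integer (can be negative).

Answer: -9

Derivation:
Cofactor C_00 = 3
Entry delta = -5 - -2 = -3
Det delta = entry_delta * cofactor = -3 * 3 = -9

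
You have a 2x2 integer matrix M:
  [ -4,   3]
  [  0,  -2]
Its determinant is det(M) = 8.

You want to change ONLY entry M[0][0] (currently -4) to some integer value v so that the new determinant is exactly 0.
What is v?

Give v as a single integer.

det is linear in entry M[0][0]: det = old_det + (v - -4) * C_00
Cofactor C_00 = -2
Want det = 0: 8 + (v - -4) * -2 = 0
  (v - -4) = -8 / -2 = 4
  v = -4 + (4) = 0

Answer: 0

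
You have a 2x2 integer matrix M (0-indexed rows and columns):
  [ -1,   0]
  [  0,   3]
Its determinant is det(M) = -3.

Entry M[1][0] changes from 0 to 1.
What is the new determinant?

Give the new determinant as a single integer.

Answer: -3

Derivation:
det is linear in row 1: changing M[1][0] by delta changes det by delta * cofactor(1,0).
Cofactor C_10 = (-1)^(1+0) * minor(1,0) = 0
Entry delta = 1 - 0 = 1
Det delta = 1 * 0 = 0
New det = -3 + 0 = -3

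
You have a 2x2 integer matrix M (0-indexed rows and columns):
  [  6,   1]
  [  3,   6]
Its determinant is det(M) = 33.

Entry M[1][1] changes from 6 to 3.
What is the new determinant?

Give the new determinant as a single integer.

Answer: 15

Derivation:
det is linear in row 1: changing M[1][1] by delta changes det by delta * cofactor(1,1).
Cofactor C_11 = (-1)^(1+1) * minor(1,1) = 6
Entry delta = 3 - 6 = -3
Det delta = -3 * 6 = -18
New det = 33 + -18 = 15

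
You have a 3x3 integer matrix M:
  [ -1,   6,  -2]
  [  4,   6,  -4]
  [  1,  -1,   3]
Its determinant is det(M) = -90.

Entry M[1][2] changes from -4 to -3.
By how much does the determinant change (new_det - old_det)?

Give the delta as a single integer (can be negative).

Answer: 5

Derivation:
Cofactor C_12 = 5
Entry delta = -3 - -4 = 1
Det delta = entry_delta * cofactor = 1 * 5 = 5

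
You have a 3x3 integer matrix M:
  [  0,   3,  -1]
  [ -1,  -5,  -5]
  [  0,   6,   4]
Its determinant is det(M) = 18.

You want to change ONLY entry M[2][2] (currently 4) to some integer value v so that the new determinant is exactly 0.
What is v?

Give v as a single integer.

det is linear in entry M[2][2]: det = old_det + (v - 4) * C_22
Cofactor C_22 = 3
Want det = 0: 18 + (v - 4) * 3 = 0
  (v - 4) = -18 / 3 = -6
  v = 4 + (-6) = -2

Answer: -2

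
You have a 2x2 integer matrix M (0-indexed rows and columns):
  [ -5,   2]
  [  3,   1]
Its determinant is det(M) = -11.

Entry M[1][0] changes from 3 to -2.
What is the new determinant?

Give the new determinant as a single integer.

Answer: -1

Derivation:
det is linear in row 1: changing M[1][0] by delta changes det by delta * cofactor(1,0).
Cofactor C_10 = (-1)^(1+0) * minor(1,0) = -2
Entry delta = -2 - 3 = -5
Det delta = -5 * -2 = 10
New det = -11 + 10 = -1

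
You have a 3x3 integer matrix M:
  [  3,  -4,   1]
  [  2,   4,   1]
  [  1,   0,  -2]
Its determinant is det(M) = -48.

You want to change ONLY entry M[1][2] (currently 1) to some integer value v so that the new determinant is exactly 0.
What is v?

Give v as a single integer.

det is linear in entry M[1][2]: det = old_det + (v - 1) * C_12
Cofactor C_12 = -4
Want det = 0: -48 + (v - 1) * -4 = 0
  (v - 1) = 48 / -4 = -12
  v = 1 + (-12) = -11

Answer: -11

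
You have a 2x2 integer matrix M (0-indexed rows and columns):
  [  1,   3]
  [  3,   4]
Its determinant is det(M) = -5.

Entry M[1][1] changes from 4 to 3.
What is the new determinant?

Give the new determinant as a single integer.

Answer: -6

Derivation:
det is linear in row 1: changing M[1][1] by delta changes det by delta * cofactor(1,1).
Cofactor C_11 = (-1)^(1+1) * minor(1,1) = 1
Entry delta = 3 - 4 = -1
Det delta = -1 * 1 = -1
New det = -5 + -1 = -6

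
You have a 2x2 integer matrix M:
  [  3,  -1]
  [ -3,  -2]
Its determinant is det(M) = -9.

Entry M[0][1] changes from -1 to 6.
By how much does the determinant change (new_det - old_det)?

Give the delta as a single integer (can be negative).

Answer: 21

Derivation:
Cofactor C_01 = 3
Entry delta = 6 - -1 = 7
Det delta = entry_delta * cofactor = 7 * 3 = 21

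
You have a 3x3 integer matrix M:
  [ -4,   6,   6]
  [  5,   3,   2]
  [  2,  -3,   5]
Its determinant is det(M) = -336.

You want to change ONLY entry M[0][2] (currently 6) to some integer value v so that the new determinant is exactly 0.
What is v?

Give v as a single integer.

det is linear in entry M[0][2]: det = old_det + (v - 6) * C_02
Cofactor C_02 = -21
Want det = 0: -336 + (v - 6) * -21 = 0
  (v - 6) = 336 / -21 = -16
  v = 6 + (-16) = -10

Answer: -10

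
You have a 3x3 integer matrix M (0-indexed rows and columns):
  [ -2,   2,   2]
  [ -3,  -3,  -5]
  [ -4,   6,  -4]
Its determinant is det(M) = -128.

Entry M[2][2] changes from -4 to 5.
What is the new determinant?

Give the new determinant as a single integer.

Answer: -20

Derivation:
det is linear in row 2: changing M[2][2] by delta changes det by delta * cofactor(2,2).
Cofactor C_22 = (-1)^(2+2) * minor(2,2) = 12
Entry delta = 5 - -4 = 9
Det delta = 9 * 12 = 108
New det = -128 + 108 = -20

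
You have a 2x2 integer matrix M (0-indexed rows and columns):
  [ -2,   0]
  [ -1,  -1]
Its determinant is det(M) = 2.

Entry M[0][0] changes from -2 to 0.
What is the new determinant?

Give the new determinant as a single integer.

Answer: 0

Derivation:
det is linear in row 0: changing M[0][0] by delta changes det by delta * cofactor(0,0).
Cofactor C_00 = (-1)^(0+0) * minor(0,0) = -1
Entry delta = 0 - -2 = 2
Det delta = 2 * -1 = -2
New det = 2 + -2 = 0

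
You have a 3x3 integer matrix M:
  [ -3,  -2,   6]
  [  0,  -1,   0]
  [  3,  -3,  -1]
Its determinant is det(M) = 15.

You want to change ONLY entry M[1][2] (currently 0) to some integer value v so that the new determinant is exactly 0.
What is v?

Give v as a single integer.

Answer: 1

Derivation:
det is linear in entry M[1][2]: det = old_det + (v - 0) * C_12
Cofactor C_12 = -15
Want det = 0: 15 + (v - 0) * -15 = 0
  (v - 0) = -15 / -15 = 1
  v = 0 + (1) = 1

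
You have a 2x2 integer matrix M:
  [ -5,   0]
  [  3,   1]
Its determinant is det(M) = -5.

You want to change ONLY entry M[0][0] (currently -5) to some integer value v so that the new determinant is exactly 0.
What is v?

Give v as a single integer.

Answer: 0

Derivation:
det is linear in entry M[0][0]: det = old_det + (v - -5) * C_00
Cofactor C_00 = 1
Want det = 0: -5 + (v - -5) * 1 = 0
  (v - -5) = 5 / 1 = 5
  v = -5 + (5) = 0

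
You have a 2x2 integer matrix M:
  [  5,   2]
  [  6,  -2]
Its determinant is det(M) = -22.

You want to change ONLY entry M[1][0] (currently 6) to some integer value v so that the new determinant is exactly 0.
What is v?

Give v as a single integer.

Answer: -5

Derivation:
det is linear in entry M[1][0]: det = old_det + (v - 6) * C_10
Cofactor C_10 = -2
Want det = 0: -22 + (v - 6) * -2 = 0
  (v - 6) = 22 / -2 = -11
  v = 6 + (-11) = -5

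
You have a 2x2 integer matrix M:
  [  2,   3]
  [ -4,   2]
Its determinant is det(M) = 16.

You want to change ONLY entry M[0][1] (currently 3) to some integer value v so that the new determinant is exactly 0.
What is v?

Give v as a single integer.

Answer: -1

Derivation:
det is linear in entry M[0][1]: det = old_det + (v - 3) * C_01
Cofactor C_01 = 4
Want det = 0: 16 + (v - 3) * 4 = 0
  (v - 3) = -16 / 4 = -4
  v = 3 + (-4) = -1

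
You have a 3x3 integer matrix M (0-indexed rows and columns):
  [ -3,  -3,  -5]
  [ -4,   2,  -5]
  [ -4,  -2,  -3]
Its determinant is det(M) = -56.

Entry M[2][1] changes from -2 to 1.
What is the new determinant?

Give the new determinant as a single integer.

det is linear in row 2: changing M[2][1] by delta changes det by delta * cofactor(2,1).
Cofactor C_21 = (-1)^(2+1) * minor(2,1) = 5
Entry delta = 1 - -2 = 3
Det delta = 3 * 5 = 15
New det = -56 + 15 = -41

Answer: -41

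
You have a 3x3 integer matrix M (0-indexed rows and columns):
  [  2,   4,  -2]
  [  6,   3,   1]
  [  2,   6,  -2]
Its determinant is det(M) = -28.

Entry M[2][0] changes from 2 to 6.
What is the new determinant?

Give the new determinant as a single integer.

Answer: 12

Derivation:
det is linear in row 2: changing M[2][0] by delta changes det by delta * cofactor(2,0).
Cofactor C_20 = (-1)^(2+0) * minor(2,0) = 10
Entry delta = 6 - 2 = 4
Det delta = 4 * 10 = 40
New det = -28 + 40 = 12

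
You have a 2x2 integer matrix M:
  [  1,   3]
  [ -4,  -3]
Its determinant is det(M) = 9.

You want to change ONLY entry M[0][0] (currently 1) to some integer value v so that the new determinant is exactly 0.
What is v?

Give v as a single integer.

det is linear in entry M[0][0]: det = old_det + (v - 1) * C_00
Cofactor C_00 = -3
Want det = 0: 9 + (v - 1) * -3 = 0
  (v - 1) = -9 / -3 = 3
  v = 1 + (3) = 4

Answer: 4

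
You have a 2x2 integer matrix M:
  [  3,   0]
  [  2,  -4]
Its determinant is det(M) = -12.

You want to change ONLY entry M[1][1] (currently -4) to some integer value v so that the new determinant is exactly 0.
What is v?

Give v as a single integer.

Answer: 0

Derivation:
det is linear in entry M[1][1]: det = old_det + (v - -4) * C_11
Cofactor C_11 = 3
Want det = 0: -12 + (v - -4) * 3 = 0
  (v - -4) = 12 / 3 = 4
  v = -4 + (4) = 0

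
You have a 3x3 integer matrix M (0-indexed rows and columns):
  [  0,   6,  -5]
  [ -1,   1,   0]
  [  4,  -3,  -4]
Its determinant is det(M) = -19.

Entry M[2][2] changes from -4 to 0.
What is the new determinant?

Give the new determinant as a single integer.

det is linear in row 2: changing M[2][2] by delta changes det by delta * cofactor(2,2).
Cofactor C_22 = (-1)^(2+2) * minor(2,2) = 6
Entry delta = 0 - -4 = 4
Det delta = 4 * 6 = 24
New det = -19 + 24 = 5

Answer: 5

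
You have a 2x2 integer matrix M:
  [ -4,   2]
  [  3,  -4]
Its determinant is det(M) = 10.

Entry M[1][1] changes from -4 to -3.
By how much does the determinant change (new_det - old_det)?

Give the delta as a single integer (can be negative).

Answer: -4

Derivation:
Cofactor C_11 = -4
Entry delta = -3 - -4 = 1
Det delta = entry_delta * cofactor = 1 * -4 = -4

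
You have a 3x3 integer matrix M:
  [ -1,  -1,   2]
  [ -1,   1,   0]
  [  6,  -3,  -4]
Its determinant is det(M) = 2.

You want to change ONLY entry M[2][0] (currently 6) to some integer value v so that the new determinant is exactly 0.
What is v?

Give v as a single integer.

Answer: 7

Derivation:
det is linear in entry M[2][0]: det = old_det + (v - 6) * C_20
Cofactor C_20 = -2
Want det = 0: 2 + (v - 6) * -2 = 0
  (v - 6) = -2 / -2 = 1
  v = 6 + (1) = 7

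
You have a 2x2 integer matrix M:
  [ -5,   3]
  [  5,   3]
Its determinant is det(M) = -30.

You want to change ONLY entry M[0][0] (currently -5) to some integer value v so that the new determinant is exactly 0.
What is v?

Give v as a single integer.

Answer: 5

Derivation:
det is linear in entry M[0][0]: det = old_det + (v - -5) * C_00
Cofactor C_00 = 3
Want det = 0: -30 + (v - -5) * 3 = 0
  (v - -5) = 30 / 3 = 10
  v = -5 + (10) = 5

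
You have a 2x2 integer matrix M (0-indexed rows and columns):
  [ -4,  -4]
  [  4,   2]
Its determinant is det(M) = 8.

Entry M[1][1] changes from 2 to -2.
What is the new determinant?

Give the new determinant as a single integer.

det is linear in row 1: changing M[1][1] by delta changes det by delta * cofactor(1,1).
Cofactor C_11 = (-1)^(1+1) * minor(1,1) = -4
Entry delta = -2 - 2 = -4
Det delta = -4 * -4 = 16
New det = 8 + 16 = 24

Answer: 24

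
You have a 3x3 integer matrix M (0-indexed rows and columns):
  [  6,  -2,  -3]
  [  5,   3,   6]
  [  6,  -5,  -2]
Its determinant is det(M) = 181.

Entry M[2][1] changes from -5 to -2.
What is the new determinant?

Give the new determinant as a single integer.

Answer: 28

Derivation:
det is linear in row 2: changing M[2][1] by delta changes det by delta * cofactor(2,1).
Cofactor C_21 = (-1)^(2+1) * minor(2,1) = -51
Entry delta = -2 - -5 = 3
Det delta = 3 * -51 = -153
New det = 181 + -153 = 28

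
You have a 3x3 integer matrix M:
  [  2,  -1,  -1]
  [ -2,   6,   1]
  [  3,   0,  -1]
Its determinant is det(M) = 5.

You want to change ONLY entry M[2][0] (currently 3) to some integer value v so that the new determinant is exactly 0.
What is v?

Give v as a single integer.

Answer: 2

Derivation:
det is linear in entry M[2][0]: det = old_det + (v - 3) * C_20
Cofactor C_20 = 5
Want det = 0: 5 + (v - 3) * 5 = 0
  (v - 3) = -5 / 5 = -1
  v = 3 + (-1) = 2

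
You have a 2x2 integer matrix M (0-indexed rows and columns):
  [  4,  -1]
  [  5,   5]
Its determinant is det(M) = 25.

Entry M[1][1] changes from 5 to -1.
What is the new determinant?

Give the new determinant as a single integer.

det is linear in row 1: changing M[1][1] by delta changes det by delta * cofactor(1,1).
Cofactor C_11 = (-1)^(1+1) * minor(1,1) = 4
Entry delta = -1 - 5 = -6
Det delta = -6 * 4 = -24
New det = 25 + -24 = 1

Answer: 1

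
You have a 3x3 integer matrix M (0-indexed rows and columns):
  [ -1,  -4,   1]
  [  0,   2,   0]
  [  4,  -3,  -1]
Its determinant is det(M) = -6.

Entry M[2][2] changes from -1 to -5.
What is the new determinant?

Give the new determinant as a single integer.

Answer: 2

Derivation:
det is linear in row 2: changing M[2][2] by delta changes det by delta * cofactor(2,2).
Cofactor C_22 = (-1)^(2+2) * minor(2,2) = -2
Entry delta = -5 - -1 = -4
Det delta = -4 * -2 = 8
New det = -6 + 8 = 2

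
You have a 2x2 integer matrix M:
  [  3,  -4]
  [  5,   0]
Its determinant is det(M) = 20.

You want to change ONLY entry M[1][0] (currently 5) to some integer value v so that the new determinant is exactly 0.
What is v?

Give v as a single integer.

det is linear in entry M[1][0]: det = old_det + (v - 5) * C_10
Cofactor C_10 = 4
Want det = 0: 20 + (v - 5) * 4 = 0
  (v - 5) = -20 / 4 = -5
  v = 5 + (-5) = 0

Answer: 0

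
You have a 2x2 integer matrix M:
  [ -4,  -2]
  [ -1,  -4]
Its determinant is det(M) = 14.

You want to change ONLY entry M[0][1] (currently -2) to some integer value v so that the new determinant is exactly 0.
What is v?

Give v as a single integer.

det is linear in entry M[0][1]: det = old_det + (v - -2) * C_01
Cofactor C_01 = 1
Want det = 0: 14 + (v - -2) * 1 = 0
  (v - -2) = -14 / 1 = -14
  v = -2 + (-14) = -16

Answer: -16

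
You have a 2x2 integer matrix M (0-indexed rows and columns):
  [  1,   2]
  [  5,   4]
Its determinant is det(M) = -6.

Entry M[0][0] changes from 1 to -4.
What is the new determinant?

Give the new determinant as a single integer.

det is linear in row 0: changing M[0][0] by delta changes det by delta * cofactor(0,0).
Cofactor C_00 = (-1)^(0+0) * minor(0,0) = 4
Entry delta = -4 - 1 = -5
Det delta = -5 * 4 = -20
New det = -6 + -20 = -26

Answer: -26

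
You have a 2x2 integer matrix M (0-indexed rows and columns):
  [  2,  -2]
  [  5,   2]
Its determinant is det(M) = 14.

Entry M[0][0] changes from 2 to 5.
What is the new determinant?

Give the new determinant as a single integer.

det is linear in row 0: changing M[0][0] by delta changes det by delta * cofactor(0,0).
Cofactor C_00 = (-1)^(0+0) * minor(0,0) = 2
Entry delta = 5 - 2 = 3
Det delta = 3 * 2 = 6
New det = 14 + 6 = 20

Answer: 20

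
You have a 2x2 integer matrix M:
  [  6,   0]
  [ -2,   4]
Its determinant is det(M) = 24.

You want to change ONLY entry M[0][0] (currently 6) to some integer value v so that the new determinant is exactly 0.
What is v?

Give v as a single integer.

det is linear in entry M[0][0]: det = old_det + (v - 6) * C_00
Cofactor C_00 = 4
Want det = 0: 24 + (v - 6) * 4 = 0
  (v - 6) = -24 / 4 = -6
  v = 6 + (-6) = 0

Answer: 0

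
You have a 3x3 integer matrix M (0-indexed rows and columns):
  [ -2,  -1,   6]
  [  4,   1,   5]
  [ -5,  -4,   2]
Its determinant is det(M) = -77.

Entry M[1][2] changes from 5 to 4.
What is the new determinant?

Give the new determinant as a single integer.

det is linear in row 1: changing M[1][2] by delta changes det by delta * cofactor(1,2).
Cofactor C_12 = (-1)^(1+2) * minor(1,2) = -3
Entry delta = 4 - 5 = -1
Det delta = -1 * -3 = 3
New det = -77 + 3 = -74

Answer: -74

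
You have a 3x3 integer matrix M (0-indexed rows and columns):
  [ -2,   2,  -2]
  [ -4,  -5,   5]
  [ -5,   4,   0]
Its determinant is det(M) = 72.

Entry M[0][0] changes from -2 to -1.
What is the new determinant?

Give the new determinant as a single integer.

Answer: 52

Derivation:
det is linear in row 0: changing M[0][0] by delta changes det by delta * cofactor(0,0).
Cofactor C_00 = (-1)^(0+0) * minor(0,0) = -20
Entry delta = -1 - -2 = 1
Det delta = 1 * -20 = -20
New det = 72 + -20 = 52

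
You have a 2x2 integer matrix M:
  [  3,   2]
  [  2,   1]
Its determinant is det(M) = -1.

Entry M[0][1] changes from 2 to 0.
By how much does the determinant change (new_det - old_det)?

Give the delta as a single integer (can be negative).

Answer: 4

Derivation:
Cofactor C_01 = -2
Entry delta = 0 - 2 = -2
Det delta = entry_delta * cofactor = -2 * -2 = 4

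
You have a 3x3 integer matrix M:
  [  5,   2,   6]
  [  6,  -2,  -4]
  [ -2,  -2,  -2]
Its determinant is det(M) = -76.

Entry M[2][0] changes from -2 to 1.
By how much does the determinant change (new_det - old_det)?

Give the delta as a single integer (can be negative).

Cofactor C_20 = 4
Entry delta = 1 - -2 = 3
Det delta = entry_delta * cofactor = 3 * 4 = 12

Answer: 12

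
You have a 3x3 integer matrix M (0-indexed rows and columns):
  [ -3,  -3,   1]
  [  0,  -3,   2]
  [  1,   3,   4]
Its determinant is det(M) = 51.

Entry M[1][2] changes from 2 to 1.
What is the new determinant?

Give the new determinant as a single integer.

det is linear in row 1: changing M[1][2] by delta changes det by delta * cofactor(1,2).
Cofactor C_12 = (-1)^(1+2) * minor(1,2) = 6
Entry delta = 1 - 2 = -1
Det delta = -1 * 6 = -6
New det = 51 + -6 = 45

Answer: 45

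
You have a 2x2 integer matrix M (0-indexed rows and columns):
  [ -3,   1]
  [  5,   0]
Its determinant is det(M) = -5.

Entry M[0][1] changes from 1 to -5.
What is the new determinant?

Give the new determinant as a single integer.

Answer: 25

Derivation:
det is linear in row 0: changing M[0][1] by delta changes det by delta * cofactor(0,1).
Cofactor C_01 = (-1)^(0+1) * minor(0,1) = -5
Entry delta = -5 - 1 = -6
Det delta = -6 * -5 = 30
New det = -5 + 30 = 25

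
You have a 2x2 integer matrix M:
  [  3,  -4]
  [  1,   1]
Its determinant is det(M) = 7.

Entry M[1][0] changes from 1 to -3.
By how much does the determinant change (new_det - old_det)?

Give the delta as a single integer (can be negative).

Answer: -16

Derivation:
Cofactor C_10 = 4
Entry delta = -3 - 1 = -4
Det delta = entry_delta * cofactor = -4 * 4 = -16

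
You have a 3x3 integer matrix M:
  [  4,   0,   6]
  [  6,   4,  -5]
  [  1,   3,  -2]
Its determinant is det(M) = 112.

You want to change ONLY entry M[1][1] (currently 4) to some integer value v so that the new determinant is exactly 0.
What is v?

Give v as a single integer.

Answer: 12

Derivation:
det is linear in entry M[1][1]: det = old_det + (v - 4) * C_11
Cofactor C_11 = -14
Want det = 0: 112 + (v - 4) * -14 = 0
  (v - 4) = -112 / -14 = 8
  v = 4 + (8) = 12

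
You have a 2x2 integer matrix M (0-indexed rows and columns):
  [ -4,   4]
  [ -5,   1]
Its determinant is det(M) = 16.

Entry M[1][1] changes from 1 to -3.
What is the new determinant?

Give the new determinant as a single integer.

det is linear in row 1: changing M[1][1] by delta changes det by delta * cofactor(1,1).
Cofactor C_11 = (-1)^(1+1) * minor(1,1) = -4
Entry delta = -3 - 1 = -4
Det delta = -4 * -4 = 16
New det = 16 + 16 = 32

Answer: 32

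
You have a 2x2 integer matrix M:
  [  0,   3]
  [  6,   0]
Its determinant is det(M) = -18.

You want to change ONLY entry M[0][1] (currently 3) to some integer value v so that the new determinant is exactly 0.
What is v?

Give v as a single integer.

Answer: 0

Derivation:
det is linear in entry M[0][1]: det = old_det + (v - 3) * C_01
Cofactor C_01 = -6
Want det = 0: -18 + (v - 3) * -6 = 0
  (v - 3) = 18 / -6 = -3
  v = 3 + (-3) = 0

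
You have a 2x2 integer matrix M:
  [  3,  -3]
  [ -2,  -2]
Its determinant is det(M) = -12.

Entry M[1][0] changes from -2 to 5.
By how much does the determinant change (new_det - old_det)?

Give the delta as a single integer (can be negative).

Cofactor C_10 = 3
Entry delta = 5 - -2 = 7
Det delta = entry_delta * cofactor = 7 * 3 = 21

Answer: 21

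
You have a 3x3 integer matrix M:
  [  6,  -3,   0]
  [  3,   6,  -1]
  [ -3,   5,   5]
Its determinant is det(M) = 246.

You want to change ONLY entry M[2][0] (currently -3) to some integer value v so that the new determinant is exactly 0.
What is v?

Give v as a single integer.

det is linear in entry M[2][0]: det = old_det + (v - -3) * C_20
Cofactor C_20 = 3
Want det = 0: 246 + (v - -3) * 3 = 0
  (v - -3) = -246 / 3 = -82
  v = -3 + (-82) = -85

Answer: -85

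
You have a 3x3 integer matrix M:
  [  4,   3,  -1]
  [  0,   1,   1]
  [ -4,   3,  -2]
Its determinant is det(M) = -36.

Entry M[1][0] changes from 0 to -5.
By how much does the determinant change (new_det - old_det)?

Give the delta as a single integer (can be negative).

Cofactor C_10 = 3
Entry delta = -5 - 0 = -5
Det delta = entry_delta * cofactor = -5 * 3 = -15

Answer: -15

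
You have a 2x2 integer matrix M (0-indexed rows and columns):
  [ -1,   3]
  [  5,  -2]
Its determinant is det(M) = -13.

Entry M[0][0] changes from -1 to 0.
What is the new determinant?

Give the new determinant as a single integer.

det is linear in row 0: changing M[0][0] by delta changes det by delta * cofactor(0,0).
Cofactor C_00 = (-1)^(0+0) * minor(0,0) = -2
Entry delta = 0 - -1 = 1
Det delta = 1 * -2 = -2
New det = -13 + -2 = -15

Answer: -15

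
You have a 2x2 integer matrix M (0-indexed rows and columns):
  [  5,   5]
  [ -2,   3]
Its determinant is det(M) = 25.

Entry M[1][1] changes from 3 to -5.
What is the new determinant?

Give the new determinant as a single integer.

Answer: -15

Derivation:
det is linear in row 1: changing M[1][1] by delta changes det by delta * cofactor(1,1).
Cofactor C_11 = (-1)^(1+1) * minor(1,1) = 5
Entry delta = -5 - 3 = -8
Det delta = -8 * 5 = -40
New det = 25 + -40 = -15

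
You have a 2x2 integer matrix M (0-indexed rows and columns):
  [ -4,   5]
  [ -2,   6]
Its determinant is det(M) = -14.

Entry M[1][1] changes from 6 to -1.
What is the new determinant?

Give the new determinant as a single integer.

det is linear in row 1: changing M[1][1] by delta changes det by delta * cofactor(1,1).
Cofactor C_11 = (-1)^(1+1) * minor(1,1) = -4
Entry delta = -1 - 6 = -7
Det delta = -7 * -4 = 28
New det = -14 + 28 = 14

Answer: 14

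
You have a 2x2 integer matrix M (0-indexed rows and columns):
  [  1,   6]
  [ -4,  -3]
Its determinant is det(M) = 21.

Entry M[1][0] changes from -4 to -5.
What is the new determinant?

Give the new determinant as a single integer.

Answer: 27

Derivation:
det is linear in row 1: changing M[1][0] by delta changes det by delta * cofactor(1,0).
Cofactor C_10 = (-1)^(1+0) * minor(1,0) = -6
Entry delta = -5 - -4 = -1
Det delta = -1 * -6 = 6
New det = 21 + 6 = 27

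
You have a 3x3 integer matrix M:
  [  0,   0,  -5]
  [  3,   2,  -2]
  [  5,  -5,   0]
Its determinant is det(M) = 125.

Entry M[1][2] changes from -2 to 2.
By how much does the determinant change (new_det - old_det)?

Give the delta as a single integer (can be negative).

Cofactor C_12 = 0
Entry delta = 2 - -2 = 4
Det delta = entry_delta * cofactor = 4 * 0 = 0

Answer: 0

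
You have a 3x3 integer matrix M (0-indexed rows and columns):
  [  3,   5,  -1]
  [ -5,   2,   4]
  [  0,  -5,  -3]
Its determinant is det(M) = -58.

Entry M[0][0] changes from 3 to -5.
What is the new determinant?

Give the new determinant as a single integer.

Answer: -170

Derivation:
det is linear in row 0: changing M[0][0] by delta changes det by delta * cofactor(0,0).
Cofactor C_00 = (-1)^(0+0) * minor(0,0) = 14
Entry delta = -5 - 3 = -8
Det delta = -8 * 14 = -112
New det = -58 + -112 = -170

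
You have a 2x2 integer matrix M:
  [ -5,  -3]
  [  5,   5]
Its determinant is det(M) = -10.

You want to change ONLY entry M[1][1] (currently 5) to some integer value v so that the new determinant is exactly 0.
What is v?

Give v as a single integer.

det is linear in entry M[1][1]: det = old_det + (v - 5) * C_11
Cofactor C_11 = -5
Want det = 0: -10 + (v - 5) * -5 = 0
  (v - 5) = 10 / -5 = -2
  v = 5 + (-2) = 3

Answer: 3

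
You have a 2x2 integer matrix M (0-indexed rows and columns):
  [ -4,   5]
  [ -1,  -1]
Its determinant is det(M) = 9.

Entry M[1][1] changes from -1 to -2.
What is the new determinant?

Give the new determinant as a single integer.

Answer: 13

Derivation:
det is linear in row 1: changing M[1][1] by delta changes det by delta * cofactor(1,1).
Cofactor C_11 = (-1)^(1+1) * minor(1,1) = -4
Entry delta = -2 - -1 = -1
Det delta = -1 * -4 = 4
New det = 9 + 4 = 13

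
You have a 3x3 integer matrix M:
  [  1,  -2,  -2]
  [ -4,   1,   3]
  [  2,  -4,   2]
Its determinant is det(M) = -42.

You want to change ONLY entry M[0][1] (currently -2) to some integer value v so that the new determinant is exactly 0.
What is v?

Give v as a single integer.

Answer: 1

Derivation:
det is linear in entry M[0][1]: det = old_det + (v - -2) * C_01
Cofactor C_01 = 14
Want det = 0: -42 + (v - -2) * 14 = 0
  (v - -2) = 42 / 14 = 3
  v = -2 + (3) = 1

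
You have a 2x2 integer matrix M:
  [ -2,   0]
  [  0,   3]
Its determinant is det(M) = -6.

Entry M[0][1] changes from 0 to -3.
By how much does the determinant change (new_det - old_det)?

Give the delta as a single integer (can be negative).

Answer: 0

Derivation:
Cofactor C_01 = 0
Entry delta = -3 - 0 = -3
Det delta = entry_delta * cofactor = -3 * 0 = 0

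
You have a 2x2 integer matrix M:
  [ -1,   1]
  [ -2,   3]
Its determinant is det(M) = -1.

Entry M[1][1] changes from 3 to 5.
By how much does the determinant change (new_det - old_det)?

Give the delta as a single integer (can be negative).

Cofactor C_11 = -1
Entry delta = 5 - 3 = 2
Det delta = entry_delta * cofactor = 2 * -1 = -2

Answer: -2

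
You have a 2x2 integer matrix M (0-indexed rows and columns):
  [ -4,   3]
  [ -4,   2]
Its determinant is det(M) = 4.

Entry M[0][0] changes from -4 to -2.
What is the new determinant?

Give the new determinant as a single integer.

Answer: 8

Derivation:
det is linear in row 0: changing M[0][0] by delta changes det by delta * cofactor(0,0).
Cofactor C_00 = (-1)^(0+0) * minor(0,0) = 2
Entry delta = -2 - -4 = 2
Det delta = 2 * 2 = 4
New det = 4 + 4 = 8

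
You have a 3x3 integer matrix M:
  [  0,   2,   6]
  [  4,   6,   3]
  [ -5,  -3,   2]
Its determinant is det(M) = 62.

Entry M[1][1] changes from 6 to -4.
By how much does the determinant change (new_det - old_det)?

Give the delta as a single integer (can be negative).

Answer: -300

Derivation:
Cofactor C_11 = 30
Entry delta = -4 - 6 = -10
Det delta = entry_delta * cofactor = -10 * 30 = -300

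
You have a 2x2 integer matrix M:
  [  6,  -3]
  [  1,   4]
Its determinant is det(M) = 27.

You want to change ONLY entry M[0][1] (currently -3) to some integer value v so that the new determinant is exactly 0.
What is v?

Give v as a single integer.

Answer: 24

Derivation:
det is linear in entry M[0][1]: det = old_det + (v - -3) * C_01
Cofactor C_01 = -1
Want det = 0: 27 + (v - -3) * -1 = 0
  (v - -3) = -27 / -1 = 27
  v = -3 + (27) = 24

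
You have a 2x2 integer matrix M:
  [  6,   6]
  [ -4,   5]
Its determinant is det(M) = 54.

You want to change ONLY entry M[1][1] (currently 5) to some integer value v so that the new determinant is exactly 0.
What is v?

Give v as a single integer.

Answer: -4

Derivation:
det is linear in entry M[1][1]: det = old_det + (v - 5) * C_11
Cofactor C_11 = 6
Want det = 0: 54 + (v - 5) * 6 = 0
  (v - 5) = -54 / 6 = -9
  v = 5 + (-9) = -4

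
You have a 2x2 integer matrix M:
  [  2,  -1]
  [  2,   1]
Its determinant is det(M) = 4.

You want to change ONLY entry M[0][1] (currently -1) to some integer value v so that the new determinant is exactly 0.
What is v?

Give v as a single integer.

det is linear in entry M[0][1]: det = old_det + (v - -1) * C_01
Cofactor C_01 = -2
Want det = 0: 4 + (v - -1) * -2 = 0
  (v - -1) = -4 / -2 = 2
  v = -1 + (2) = 1

Answer: 1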